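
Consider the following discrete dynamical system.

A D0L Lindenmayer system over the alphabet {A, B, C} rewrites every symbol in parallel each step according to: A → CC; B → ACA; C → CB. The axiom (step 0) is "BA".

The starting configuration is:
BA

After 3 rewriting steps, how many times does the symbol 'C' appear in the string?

step 0: BA
step 1: ACACC
step 2: CCCBCCCBCB
step 3: CBCBCBACACBCBCBACACBACA

10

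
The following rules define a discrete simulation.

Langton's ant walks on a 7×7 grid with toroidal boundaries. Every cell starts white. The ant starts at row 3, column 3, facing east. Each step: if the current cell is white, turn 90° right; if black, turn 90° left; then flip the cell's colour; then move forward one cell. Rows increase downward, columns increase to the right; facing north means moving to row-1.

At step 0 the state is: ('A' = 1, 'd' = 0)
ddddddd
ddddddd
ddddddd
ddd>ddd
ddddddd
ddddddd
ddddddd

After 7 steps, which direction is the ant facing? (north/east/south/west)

t=0: ddddddd
ddddddd
ddddddd
ddd>ddd
ddddddd
ddddddd
ddddddd
t=1: ddddddd
ddddddd
ddddddd
dddAddd
dddvddd
ddddddd
ddddddd
t=2: ddddddd
ddddddd
ddddddd
dddAddd
dd<Addd
ddddddd
ddddddd
t=3: ddddddd
ddddddd
ddddddd
dd^Addd
ddAAddd
ddddddd
ddddddd
t=4: ddddddd
ddddddd
ddddddd
ddA>ddd
ddAAddd
ddddddd
ddddddd
t=5: ddddddd
ddddddd
ddd^ddd
ddAdddd
ddAAddd
ddddddd
ddddddd
t=6: ddddddd
ddddddd
dddA>dd
ddAdddd
ddAAddd
ddddddd
ddddddd
t=7: ddddddd
ddddddd
dddAAdd
ddAdvdd
ddAAddd
ddddddd
ddddddd

south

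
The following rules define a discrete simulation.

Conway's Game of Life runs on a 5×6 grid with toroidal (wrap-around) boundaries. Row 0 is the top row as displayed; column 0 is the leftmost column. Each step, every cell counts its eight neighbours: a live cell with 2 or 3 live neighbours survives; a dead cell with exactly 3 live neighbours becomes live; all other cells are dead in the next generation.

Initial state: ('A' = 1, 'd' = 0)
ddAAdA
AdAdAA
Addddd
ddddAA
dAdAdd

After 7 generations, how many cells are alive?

t=0: ddAAdA
AdAdAA
Addddd
ddddAA
dAdAdd
t=1: dddddA
AdAdAd
AAdAdd
AdddAA
AddAdA
t=2: dAdAdd
AdAAAd
ddAAdd
ddAAdd
dddddd
t=3: dAdAAd
ddddAd
dddddd
ddAAdd
dddAdd
t=4: ddAAAd
dddAAd
dddAdd
ddAAdd
dddddd
t=5: ddAdAd
dddddd
dddddd
ddAAdd
ddddAd
t=6: dddAdd
dddddd
dddddd
dddAdd
ddAdAd
t=7: dddAdd
dddddd
dddddd
dddAdd
ddAdAd

4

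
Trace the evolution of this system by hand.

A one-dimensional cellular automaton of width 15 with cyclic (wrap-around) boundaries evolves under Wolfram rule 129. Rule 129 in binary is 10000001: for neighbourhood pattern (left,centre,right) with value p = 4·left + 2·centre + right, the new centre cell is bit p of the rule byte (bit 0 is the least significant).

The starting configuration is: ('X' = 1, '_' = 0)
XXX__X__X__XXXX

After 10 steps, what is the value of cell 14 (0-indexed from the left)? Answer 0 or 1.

gen 0: XXX__X__X__XXXX
gen 1: XX__________XXX
gen 2: X__XXXXXXXX__XX
gen 3: ____XXXXXX____X
gen 4: _XX__XXXX__XX__
gen 5: ______XX______X
gen 6: _XXXX____XXXX__
gen 7: __XX__XX__XX__X
gen 8: _______________
gen 9: XXXXXXXXXXXXXXX
gen 10: XXXXXXXXXXXXXXX

1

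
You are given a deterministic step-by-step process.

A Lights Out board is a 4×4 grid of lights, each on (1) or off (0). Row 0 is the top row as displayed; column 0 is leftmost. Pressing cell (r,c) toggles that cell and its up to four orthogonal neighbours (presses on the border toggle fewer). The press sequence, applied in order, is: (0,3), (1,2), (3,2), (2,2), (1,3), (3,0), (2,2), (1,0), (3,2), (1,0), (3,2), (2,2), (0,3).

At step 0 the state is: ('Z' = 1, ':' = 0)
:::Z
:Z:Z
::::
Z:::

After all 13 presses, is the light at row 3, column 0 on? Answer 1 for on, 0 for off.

0

gen 0: :::Z
:Z:Z
::::
Z:::
gen 1: ::Z:
:Z::
::::
Z:::
gen 2: ::::
::ZZ
::Z:
Z:::
gen 3: ::::
::ZZ
::::
ZZZZ
gen 4: ::::
:::Z
:ZZZ
ZZ:Z
gen 5: :::Z
::Z:
:ZZ:
ZZ:Z
gen 6: :::Z
::Z:
ZZZ:
:::Z
gen 7: :::Z
::::
Z::Z
::ZZ
gen 8: Z::Z
ZZ::
:::Z
::ZZ
gen 9: Z::Z
ZZ::
::ZZ
:Z::
gen 10: :::Z
::::
Z:ZZ
:Z::
gen 11: :::Z
::::
Z::Z
::ZZ
gen 12: :::Z
::Z:
ZZZ:
:::Z
gen 13: ::Z:
::ZZ
ZZZ:
:::Z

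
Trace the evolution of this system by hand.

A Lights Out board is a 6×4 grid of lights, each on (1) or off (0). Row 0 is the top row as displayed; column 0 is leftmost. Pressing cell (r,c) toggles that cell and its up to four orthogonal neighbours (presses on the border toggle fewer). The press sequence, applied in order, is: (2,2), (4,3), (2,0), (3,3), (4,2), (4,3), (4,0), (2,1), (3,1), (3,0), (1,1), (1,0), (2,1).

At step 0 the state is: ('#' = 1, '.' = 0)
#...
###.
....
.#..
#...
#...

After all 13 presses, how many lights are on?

step 0: #...
###.
....
.#..
#...
#...
step 1: #...
##..
.###
.##.
#...
#...
step 2: #...
##..
.###
.###
#.##
#..#
step 3: #...
.#..
#.##
####
#.##
#..#
step 4: #...
.#..
#.#.
##..
#.#.
#..#
step 5: #...
.#..
#.#.
###.
##.#
#.##
step 6: #...
.#..
#.#.
####
###.
#.#.
step 7: #...
.#..
#.#.
.###
..#.
..#.
step 8: #...
....
.#..
..##
..#.
..#.
step 9: #...
....
....
##.#
.##.
..#.
step 10: #...
....
#...
...#
###.
..#.
step 11: ##..
###.
##..
...#
###.
..#.
step 12: .#..
..#.
.#..
...#
###.
..#.
step 13: .#..
.##.
#.#.
.#.#
###.
..#.

11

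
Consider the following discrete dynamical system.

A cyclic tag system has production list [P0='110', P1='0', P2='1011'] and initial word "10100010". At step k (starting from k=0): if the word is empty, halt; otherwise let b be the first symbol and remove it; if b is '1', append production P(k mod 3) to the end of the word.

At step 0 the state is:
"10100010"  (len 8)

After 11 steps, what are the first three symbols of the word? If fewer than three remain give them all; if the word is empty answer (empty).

101

k=0  "10100010"  (len 8)
k=1  "0100010110"  (len 10)
k=2  "100010110"  (len 9)
k=3  "000101101011"  (len 12)
k=4  "00101101011"  (len 11)
k=5  "0101101011"  (len 10)
k=6  "101101011"  (len 9)
k=7  "01101011110"  (len 11)
k=8  "1101011110"  (len 10)
k=9  "1010111101011"  (len 13)
k=10  "010111101011110"  (len 15)
k=11  "10111101011110"  (len 14)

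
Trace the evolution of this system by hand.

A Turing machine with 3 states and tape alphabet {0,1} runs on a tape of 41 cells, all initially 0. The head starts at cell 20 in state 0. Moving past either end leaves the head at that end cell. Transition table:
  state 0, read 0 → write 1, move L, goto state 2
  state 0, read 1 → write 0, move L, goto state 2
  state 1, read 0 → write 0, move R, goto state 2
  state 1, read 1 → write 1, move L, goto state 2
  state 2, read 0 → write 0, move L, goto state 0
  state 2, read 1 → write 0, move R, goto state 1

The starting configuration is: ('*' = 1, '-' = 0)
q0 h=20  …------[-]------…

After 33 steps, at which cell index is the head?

0) q0 h=20  …------[-]------…
1) q2 h=19  …------[-]*-----…
2) q0 h=18  …------[-]-*----…
3) q2 h=17  …------[-]*-*---…
4) q0 h=16  …------[-]-*-*--…
5) q2 h=15  …------[-]*-*-*-…
6) q0 h=14  …------[-]-*-*-*…
7) q2 h=13  …------[-]*-*-*-…
8) q0 h=12  …------[-]-*-*-*…
9) q2 h=11  …------[-]*-*-*-…
10) q0 h=10  …------[-]-*-*-*…
11) q2 h= 9  …------[-]*-*-*-…
12) q0 h= 8  …------[-]-*-*-*…
13) q2 h= 7  …------[-]*-*-*-…
14) q0 h= 6  |------[-]-*-*-*…
15) q2 h= 5  |-----[-]*-*-*-…
16) q0 h= 4  |----[-]-*-*-*…
17) q2 h= 3  |---[-]*-*-*-…
18) q0 h= 2  |--[-]-*-*-*…
19) q2 h= 1  |-[-]*-*-*-…
20) q0 h= 0  |[-]-*-*-*…
21) q2 h= 0  |[*]-*-*-*…
22) q1 h= 1  |-[-]*-*-*-…
23) q2 h= 2  |--[*]-*-*-*…
24) q1 h= 3  |---[-]*-*-*-…
25) q2 h= 4  |----[*]-*-*-*…
26) q1 h= 5  |-----[-]*-*-*-…
27) q2 h= 6  |------[*]-*-*-*…
28) q1 h= 7  …------[-]*-*-*-…
29) q2 h= 8  …------[*]-*-*-*…
30) q1 h= 9  …------[-]*-*-*-…
31) q2 h=10  …------[*]-*-*-*…
32) q1 h=11  …------[-]*-*-*-…
33) q2 h=12  …------[*]-*-*-*…

12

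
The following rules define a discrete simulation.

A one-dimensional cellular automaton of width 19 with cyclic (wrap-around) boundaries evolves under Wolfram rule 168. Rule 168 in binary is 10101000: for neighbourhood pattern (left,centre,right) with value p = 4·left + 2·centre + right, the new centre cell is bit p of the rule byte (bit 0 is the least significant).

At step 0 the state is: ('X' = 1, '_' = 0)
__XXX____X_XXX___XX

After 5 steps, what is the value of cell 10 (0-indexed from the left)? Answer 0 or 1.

0

0) __XXX____X_XXX___XX
1) __XX______XXX____X_
2) __X_______XX_______
3) __________X________
4) ___________________
5) ___________________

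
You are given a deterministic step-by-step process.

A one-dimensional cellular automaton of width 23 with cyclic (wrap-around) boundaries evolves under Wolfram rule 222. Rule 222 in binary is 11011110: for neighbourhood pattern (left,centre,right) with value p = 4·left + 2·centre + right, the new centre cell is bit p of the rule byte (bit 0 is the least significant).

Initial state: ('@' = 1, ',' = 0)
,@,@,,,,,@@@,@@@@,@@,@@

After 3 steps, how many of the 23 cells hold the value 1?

k=0  ,@,@,,,,,@@@,@@@@,@@,@@
k=1  ,@,@@,,,@@@@,@@@@,@@,@@
k=2  ,@,@@@,@@@@@,@@@@,@@,@@
k=3  ,@,@@@,@@@@@,@@@@,@@,@@

17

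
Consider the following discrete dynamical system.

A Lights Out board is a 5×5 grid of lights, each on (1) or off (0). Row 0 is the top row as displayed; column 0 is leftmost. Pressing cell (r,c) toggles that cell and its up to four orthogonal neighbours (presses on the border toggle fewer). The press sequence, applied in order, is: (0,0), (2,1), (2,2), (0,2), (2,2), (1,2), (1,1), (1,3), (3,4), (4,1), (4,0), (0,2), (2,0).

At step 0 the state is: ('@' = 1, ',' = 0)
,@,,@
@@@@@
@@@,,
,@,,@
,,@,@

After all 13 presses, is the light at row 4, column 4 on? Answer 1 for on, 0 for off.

0

[0] ,@,,@
@@@@@
@@@,,
,@,,@
,,@,@
[1] @,,,@
,@@@@
@@@,,
,@,,@
,,@,@
[2] @,,,@
,,@@@
,,,,,
,,,,@
,,@,@
[3] @,,,@
,,,@@
,@@@,
,,@,@
,,@,@
[4] @@@@@
,,@@@
,@@@,
,,@,@
,,@,@
[5] @@@@@
,,,@@
,,,,,
,,,,@
,,@,@
[6] @@,@@
,@@,@
,,@,,
,,,,@
,,@,@
[7] @,,@@
@,,,@
,@@,,
,,,,@
,,@,@
[8] @,,,@
@,@@,
,@@@,
,,,,@
,,@,@
[9] @,,,@
@,@@,
,@@@@
,,,@,
,,@,,
[10] @,,,@
@,@@,
,@@@@
,@,@,
@@,,,
[11] @,,,@
@,@@,
,@@@@
@@,@,
,,,,,
[12] @@@@@
@,,@,
,@@@@
@@,@,
,,,,,
[13] @@@@@
,,,@,
@,@@@
,@,@,
,,,,,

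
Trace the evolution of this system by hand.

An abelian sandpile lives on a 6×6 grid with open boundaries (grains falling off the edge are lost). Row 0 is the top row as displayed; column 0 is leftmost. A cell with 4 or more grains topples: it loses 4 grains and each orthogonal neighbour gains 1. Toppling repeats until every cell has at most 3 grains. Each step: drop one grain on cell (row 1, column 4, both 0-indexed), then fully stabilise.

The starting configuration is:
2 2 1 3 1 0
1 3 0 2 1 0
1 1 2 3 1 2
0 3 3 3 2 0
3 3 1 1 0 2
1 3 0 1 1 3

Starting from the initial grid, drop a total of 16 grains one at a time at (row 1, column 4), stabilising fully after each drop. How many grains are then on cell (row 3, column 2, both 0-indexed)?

2

[0] 2 2 1 3 1 0
1 3 0 2 1 0
1 1 2 3 1 2
0 3 3 3 2 0
3 3 1 1 0 2
1 3 0 1 1 3
[1] 2 2 1 3 1 0
1 3 0 2 2 0
1 1 2 3 1 2
0 3 3 3 2 0
3 3 1 1 0 2
1 3 0 1 1 3
[2] 2 2 1 3 1 0
1 3 0 2 3 0
1 1 2 3 1 2
0 3 3 3 2 0
3 3 1 1 0 2
1 3 0 1 1 3
[3] 2 2 1 3 2 0
1 3 0 3 0 1
1 1 2 3 2 2
0 3 3 3 2 0
3 3 1 1 0 2
1 3 0 1 1 3
[4] 2 2 1 3 2 0
1 3 0 3 1 1
1 1 2 3 2 2
0 3 3 3 2 0
3 3 1 1 0 2
1 3 0 1 1 3
[5] 2 2 1 3 2 0
1 3 0 3 2 1
1 1 2 3 2 2
0 3 3 3 2 0
3 3 1 1 0 2
1 3 0 1 1 3
[6] 2 2 1 3 2 0
1 3 0 3 3 1
1 1 2 3 2 2
0 3 3 3 2 0
3 3 1 1 0 2
1 3 0 1 1 3
[7] 2 2 2 1 0 1
1 3 2 2 3 2
1 3 0 3 1 3
2 1 2 2 0 1
0 2 3 2 1 2
3 0 1 1 1 3
[8] 2 2 2 1 1 1
1 3 2 3 0 3
1 3 0 3 2 3
2 1 2 2 0 1
0 2 3 2 1 2
3 0 1 1 1 3
[9] 2 2 2 1 1 1
1 3 2 3 1 3
1 3 0 3 2 3
2 1 2 2 0 1
0 2 3 2 1 2
3 0 1 1 1 3
[10] 2 2 2 1 1 1
1 3 2 3 2 3
1 3 0 3 2 3
2 1 2 2 0 1
0 2 3 2 1 2
3 0 1 1 1 3
[11] 2 2 2 1 1 1
1 3 2 3 3 3
1 3 0 3 2 3
2 1 2 2 0 1
0 2 3 2 1 2
3 0 1 1 1 3
[12] 2 2 2 2 2 2
1 3 3 1 3 1
1 3 1 1 1 1
2 1 2 3 1 2
0 2 3 2 1 2
3 0 1 1 1 3
[13] 2 2 2 2 3 2
1 3 3 2 0 2
1 3 1 1 2 1
2 1 2 3 1 2
0 2 3 2 1 2
3 0 1 1 1 3
[14] 2 2 2 2 3 2
1 3 3 2 1 2
1 3 1 1 2 1
2 1 2 3 1 2
0 2 3 2 1 2
3 0 1 1 1 3
[15] 2 2 2 2 3 2
1 3 3 2 2 2
1 3 1 1 2 1
2 1 2 3 1 2
0 2 3 2 1 2
3 0 1 1 1 3
[16] 2 2 2 2 3 2
1 3 3 2 3 2
1 3 1 1 2 1
2 1 2 3 1 2
0 2 3 2 1 2
3 0 1 1 1 3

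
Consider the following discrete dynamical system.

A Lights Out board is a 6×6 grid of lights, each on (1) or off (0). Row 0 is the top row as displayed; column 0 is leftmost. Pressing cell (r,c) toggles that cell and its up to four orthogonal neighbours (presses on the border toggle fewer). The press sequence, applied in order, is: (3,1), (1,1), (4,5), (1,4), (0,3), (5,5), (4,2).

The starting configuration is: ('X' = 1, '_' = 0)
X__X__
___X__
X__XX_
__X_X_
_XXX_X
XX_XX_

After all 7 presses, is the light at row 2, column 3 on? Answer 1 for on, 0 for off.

0) X__X__
___X__
X__XX_
__X_X_
_XXX_X
XX_XX_
1) X__X__
___X__
XX_XX_
XX__X_
__XX_X
XX_XX_
2) XX_X__
XXXX__
X__XX_
XX__X_
__XX_X
XX_XX_
3) XX_X__
XXXX__
X__XX_
XX__XX
__XXX_
XX_XXX
4) XX_XX_
XXX_XX
X__X__
XX__XX
__XXX_
XX_XXX
5) XXX___
XXXXXX
X__X__
XX__XX
__XXX_
XX_XXX
6) XXX___
XXXXXX
X__X__
XX__XX
__XXXX
XX_X__
7) XXX___
XXXXXX
X__X__
XXX_XX
_X__XX
XXXX__

1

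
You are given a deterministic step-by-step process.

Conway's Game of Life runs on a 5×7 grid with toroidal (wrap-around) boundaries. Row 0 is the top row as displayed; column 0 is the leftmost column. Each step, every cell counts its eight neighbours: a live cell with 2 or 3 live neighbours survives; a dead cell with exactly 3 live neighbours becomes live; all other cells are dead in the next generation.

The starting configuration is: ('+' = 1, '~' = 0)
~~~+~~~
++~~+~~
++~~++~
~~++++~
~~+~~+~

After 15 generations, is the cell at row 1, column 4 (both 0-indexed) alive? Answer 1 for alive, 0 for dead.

[0] ~~~+~~~
++~~+~~
++~~++~
~~++++~
~~+~~+~
[1] ~++++~~
+++++++
+~~~~~~
~~+~~~~
~~+~~+~
[2] ~~~~~~~
~~~~~++
+~~~++~
~+~~~~~
~~~~+~~
[3] ~~~~~+~
~~~~+++
+~~~++~
~~~~++~
~~~~~~~
[4] ~~~~+++
~~~~~~~
~~~+~~~
~~~~+++
~~~~++~
[5] ~~~~+~+
~~~~++~
~~~~++~
~~~+~~+
~~~+~~~
[6] ~~~++~~
~~~+~~+
~~~+~~+
~~~+~+~
~~~+++~
[7] ~~+~~~~
~~++~+~
~~++~++
~~++~++
~~+~~+~
[8] ~++~+~~
~+~~~++
~+~~~~~
~+~~~~~
~++~+++
[9] ~~~~+~~
~+~~~+~
~++~~~~
~+~~~+~
~~~~++~
[10] ~~~~+~~
~++~~~~
+++~~~~
~++~++~
~~~~++~
[11] ~~~+++~
+~++~~~
+~~~~~~
+~+~+++
~~~~~~~
[12] ~~+++~~
~+++~~+
+~+~++~
++~~~++
~~~~~~~
[13] ~+~~+~~
+~~~~~+
~~~~+~~
++~~++~
+++++++
[14] ~~~~+~~
+~~~~+~
~+~~+~~
~~~~~~~
~~~~~~~
[15] ~~~~~~~
~~~~++~
~~~~~~~
~~~~~~~
~~~~~~~

1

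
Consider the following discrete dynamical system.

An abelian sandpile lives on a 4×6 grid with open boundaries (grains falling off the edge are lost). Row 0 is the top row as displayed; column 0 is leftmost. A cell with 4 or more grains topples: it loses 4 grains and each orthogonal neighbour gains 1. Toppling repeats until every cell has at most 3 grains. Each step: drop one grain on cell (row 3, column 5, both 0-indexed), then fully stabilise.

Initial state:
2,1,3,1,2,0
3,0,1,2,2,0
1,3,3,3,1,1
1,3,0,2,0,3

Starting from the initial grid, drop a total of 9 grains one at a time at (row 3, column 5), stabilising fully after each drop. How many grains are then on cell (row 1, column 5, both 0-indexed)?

gen 0: 2,1,3,1,2,0
3,0,1,2,2,0
1,3,3,3,1,1
1,3,0,2,0,3
gen 1: 2,1,3,1,2,0
3,0,1,2,2,0
1,3,3,3,1,2
1,3,0,2,1,0
gen 2: 2,1,3,1,2,0
3,0,1,2,2,0
1,3,3,3,1,2
1,3,0,2,1,1
gen 3: 2,1,3,1,2,0
3,0,1,2,2,0
1,3,3,3,1,2
1,3,0,2,1,2
gen 4: 2,1,3,1,2,0
3,0,1,2,2,0
1,3,3,3,1,2
1,3,0,2,1,3
gen 5: 2,1,3,1,2,0
3,0,1,2,2,0
1,3,3,3,1,3
1,3,0,2,2,0
gen 6: 2,1,3,1,2,0
3,0,1,2,2,0
1,3,3,3,1,3
1,3,0,2,2,1
gen 7: 2,1,3,1,2,0
3,0,1,2,2,0
1,3,3,3,1,3
1,3,0,2,2,2
gen 8: 2,1,3,1,2,0
3,0,1,2,2,0
1,3,3,3,1,3
1,3,0,2,2,3
gen 9: 2,1,3,1,2,0
3,0,1,2,2,1
1,3,3,3,2,0
1,3,0,2,3,1

1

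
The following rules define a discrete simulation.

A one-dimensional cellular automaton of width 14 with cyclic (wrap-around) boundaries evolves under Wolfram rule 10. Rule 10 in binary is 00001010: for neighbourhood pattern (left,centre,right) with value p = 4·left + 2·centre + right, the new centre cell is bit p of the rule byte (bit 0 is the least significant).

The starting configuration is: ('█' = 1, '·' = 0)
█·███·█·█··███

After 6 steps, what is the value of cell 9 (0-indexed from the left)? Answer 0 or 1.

0

0) █·███·█·█··███
1) ··█·······██··
2) ·█·······██···
3) █·······██····
4) ·······██····█
5) ······██····█·
6) ·····██····█··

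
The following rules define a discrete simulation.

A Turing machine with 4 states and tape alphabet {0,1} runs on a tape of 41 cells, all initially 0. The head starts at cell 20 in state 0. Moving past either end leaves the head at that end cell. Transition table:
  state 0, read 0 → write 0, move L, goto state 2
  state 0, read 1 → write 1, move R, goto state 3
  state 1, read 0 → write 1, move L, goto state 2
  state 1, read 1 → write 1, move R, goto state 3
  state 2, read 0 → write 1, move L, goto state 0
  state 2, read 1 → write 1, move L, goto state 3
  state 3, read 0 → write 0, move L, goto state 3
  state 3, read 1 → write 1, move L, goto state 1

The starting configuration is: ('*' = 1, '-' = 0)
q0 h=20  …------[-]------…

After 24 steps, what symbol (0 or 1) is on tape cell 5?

[0] q0 h=20  …------[-]------…
[1] q2 h=19  …------[-]------…
[2] q0 h=18  …------[-]*-----…
[3] q2 h=17  …------[-]-*----…
[4] q0 h=16  …------[-]*-*---…
[5] q2 h=15  …------[-]-*-*--…
[6] q0 h=14  …------[-]*-*-*-…
[7] q2 h=13  …------[-]-*-*-*…
[8] q0 h=12  …------[-]*-*-*-…
[9] q2 h=11  …------[-]-*-*-*…
[10] q0 h=10  …------[-]*-*-*-…
[11] q2 h= 9  …------[-]-*-*-*…
[12] q0 h= 8  …------[-]*-*-*-…
[13] q2 h= 7  …------[-]-*-*-*…
[14] q0 h= 6  |------[-]*-*-*-…
[15] q2 h= 5  |-----[-]-*-*-*…
[16] q0 h= 4  |----[-]*-*-*-…
[17] q2 h= 3  |---[-]-*-*-*…
[18] q0 h= 2  |--[-]*-*-*-…
[19] q2 h= 1  |-[-]-*-*-*…
[20] q0 h= 0  |[-]*-*-*-…
[21] q2 h= 0  |[-]*-*-*-…
[22] q0 h= 0  |[*]*-*-*-…
[23] q3 h= 1  |*[*]-*-*-*…
[24] q1 h= 0  |[*]*-*-*-…

1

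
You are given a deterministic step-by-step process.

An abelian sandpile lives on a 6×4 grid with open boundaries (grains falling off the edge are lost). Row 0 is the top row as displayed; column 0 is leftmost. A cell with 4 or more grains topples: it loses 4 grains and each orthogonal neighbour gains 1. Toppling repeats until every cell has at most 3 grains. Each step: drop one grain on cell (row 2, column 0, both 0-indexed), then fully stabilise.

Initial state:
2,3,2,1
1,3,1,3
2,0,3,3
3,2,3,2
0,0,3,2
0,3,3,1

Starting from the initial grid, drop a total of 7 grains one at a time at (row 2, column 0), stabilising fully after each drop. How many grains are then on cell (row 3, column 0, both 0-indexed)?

k=0  2,3,2,1
1,3,1,3
2,0,3,3
3,2,3,2
0,0,3,2
0,3,3,1
k=1  2,3,2,1
1,3,1,3
3,0,3,3
3,2,3,2
0,0,3,2
0,3,3,1
k=2  2,3,2,1
2,3,1,3
1,1,3,3
0,3,3,2
1,0,3,2
0,3,3,1
k=3  2,3,2,1
2,3,1,3
2,1,3,3
0,3,3,2
1,0,3,2
0,3,3,1
k=4  2,3,2,1
2,3,1,3
3,1,3,3
0,3,3,2
1,0,3,2
0,3,3,1
k=5  2,3,2,1
3,3,1,3
0,2,3,3
1,3,3,2
1,0,3,2
0,3,3,1
k=6  2,3,2,1
3,3,1,3
1,2,3,3
1,3,3,2
1,0,3,2
0,3,3,1
k=7  2,3,2,1
3,3,1,3
2,2,3,3
1,3,3,2
1,0,3,2
0,3,3,1

1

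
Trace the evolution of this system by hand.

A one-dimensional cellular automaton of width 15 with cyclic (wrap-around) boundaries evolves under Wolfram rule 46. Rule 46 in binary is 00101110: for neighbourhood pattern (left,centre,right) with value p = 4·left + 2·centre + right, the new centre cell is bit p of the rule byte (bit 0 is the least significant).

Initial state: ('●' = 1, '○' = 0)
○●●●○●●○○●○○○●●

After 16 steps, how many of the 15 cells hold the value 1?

0) ○●●●○●●○○●○○○●●
1) ●●○○●●○○●●○○●●○
2) ●○○●●○○●●○○●●○●
3) ○○●●○○●●○○●●○●●
4) ○●●○○●●○○●●○●●○
5) ●●○○●●○○●●○●●○○
6) ●○○●●○○●●○●●○○●
7) ○○●●○○●●○●●○○●●
8) ○●●○○●●○●●○○●●○
9) ●●○○●●○●●○○●●○○
10) ●○○●●○●●○○●●○○●
11) ○○●●○●●○○●●○○●●
12) ○●●○●●○○●●○○●●○
13) ●●○●●○○●●○○●●○○
14) ●○●●○○●●○○●●○○●
15) ○●●○○●●○○●●○○●●
16) ●●○○●●○○●●○○●●○

8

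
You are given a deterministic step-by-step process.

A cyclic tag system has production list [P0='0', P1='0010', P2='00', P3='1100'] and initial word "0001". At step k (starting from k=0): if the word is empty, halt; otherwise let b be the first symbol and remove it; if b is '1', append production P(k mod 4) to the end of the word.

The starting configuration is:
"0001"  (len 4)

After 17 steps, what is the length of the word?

step 0: "0001"  (len 4)
step 1: "001"  (len 3)
step 2: "01"  (len 2)
step 3: "1"  (len 1)
step 4: "1100"  (len 4)
step 5: "1000"  (len 4)
step 6: "0000010"  (len 7)
step 7: "000010"  (len 6)
step 8: "00010"  (len 5)
step 9: "0010"  (len 4)
step 10: "010"  (len 3)
step 11: "10"  (len 2)
step 12: "01100"  (len 5)
step 13: "1100"  (len 4)
step 14: "1000010"  (len 7)
step 15: "00001000"  (len 8)
step 16: "0001000"  (len 7)
step 17: "001000"  (len 6)

6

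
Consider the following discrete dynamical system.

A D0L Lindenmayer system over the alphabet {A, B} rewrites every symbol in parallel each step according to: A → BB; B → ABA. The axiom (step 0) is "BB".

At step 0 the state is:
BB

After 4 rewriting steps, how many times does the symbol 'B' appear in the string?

58

[0] BB
[1] ABAABA
[2] BBABABBBBABABB
[3] ABAABABBABABBABAABAABAABABBABABBABAABA
[4] BBABABBBBABABBABAABABBABABBABAABABBABABBBBABABBBBABABBBBABABBABAABABBABABBABAABABBABABBBBABABB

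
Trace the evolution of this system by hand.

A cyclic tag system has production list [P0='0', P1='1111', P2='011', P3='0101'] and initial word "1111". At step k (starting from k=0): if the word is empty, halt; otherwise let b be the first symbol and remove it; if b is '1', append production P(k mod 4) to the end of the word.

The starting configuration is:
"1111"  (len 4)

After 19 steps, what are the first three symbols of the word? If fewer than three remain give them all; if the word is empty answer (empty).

101

t=0: "1111"  (len 4)
t=1: "1110"  (len 4)
t=2: "1101111"  (len 7)
t=3: "101111011"  (len 9)
t=4: "011110110101"  (len 12)
t=5: "11110110101"  (len 11)
t=6: "11101101011111"  (len 14)
t=7: "1101101011111011"  (len 16)
t=8: "1011010111110110101"  (len 19)
t=9: "0110101111101101010"  (len 19)
t=10: "110101111101101010"  (len 18)
t=11: "10101111101101010011"  (len 20)
t=12: "01011111011010100110101"  (len 23)
t=13: "1011111011010100110101"  (len 22)
t=14: "0111110110101001101011111"  (len 25)
t=15: "111110110101001101011111"  (len 24)
t=16: "111101101010011010111110101"  (len 27)
t=17: "111011010100110101111101010"  (len 27)
t=18: "110110101001101011111010101111"  (len 30)
t=19: "10110101001101011111010101111011"  (len 32)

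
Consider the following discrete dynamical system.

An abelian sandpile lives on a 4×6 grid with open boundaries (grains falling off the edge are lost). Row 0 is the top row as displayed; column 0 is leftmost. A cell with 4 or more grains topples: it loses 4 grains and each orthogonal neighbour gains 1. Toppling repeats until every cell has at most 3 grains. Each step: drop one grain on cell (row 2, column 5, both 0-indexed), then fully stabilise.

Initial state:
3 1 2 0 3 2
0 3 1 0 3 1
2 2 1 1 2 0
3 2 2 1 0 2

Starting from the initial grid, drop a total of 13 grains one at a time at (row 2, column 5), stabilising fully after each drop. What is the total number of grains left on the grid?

[0] 3 1 2 0 3 2
0 3 1 0 3 1
2 2 1 1 2 0
3 2 2 1 0 2
[1] 3 1 2 0 3 2
0 3 1 0 3 1
2 2 1 1 2 1
3 2 2 1 0 2
[2] 3 1 2 0 3 2
0 3 1 0 3 1
2 2 1 1 2 2
3 2 2 1 0 2
[3] 3 1 2 0 3 2
0 3 1 0 3 1
2 2 1 1 2 3
3 2 2 1 0 2
[4] 3 1 2 0 3 2
0 3 1 0 3 2
2 2 1 1 3 0
3 2 2 1 0 3
[5] 3 1 2 0 3 2
0 3 1 0 3 2
2 2 1 1 3 1
3 2 2 1 0 3
[6] 3 1 2 0 3 2
0 3 1 0 3 2
2 2 1 1 3 2
3 2 2 1 0 3
[7] 3 1 2 0 3 2
0 3 1 0 3 2
2 2 1 1 3 3
3 2 2 1 0 3
[8] 3 1 2 1 1 0
0 3 1 1 2 1
2 2 1 2 1 3
3 2 2 1 2 0
[9] 3 1 2 1 1 0
0 3 1 1 2 2
2 2 1 2 2 0
3 2 2 1 2 1
[10] 3 1 2 1 1 0
0 3 1 1 2 2
2 2 1 2 2 1
3 2 2 1 2 1
[11] 3 1 2 1 1 0
0 3 1 1 2 2
2 2 1 2 2 2
3 2 2 1 2 1
[12] 3 1 2 1 1 0
0 3 1 1 2 2
2 2 1 2 2 3
3 2 2 1 2 1
[13] 3 1 2 1 1 0
0 3 1 1 2 3
2 2 1 2 3 0
3 2 2 1 2 2

40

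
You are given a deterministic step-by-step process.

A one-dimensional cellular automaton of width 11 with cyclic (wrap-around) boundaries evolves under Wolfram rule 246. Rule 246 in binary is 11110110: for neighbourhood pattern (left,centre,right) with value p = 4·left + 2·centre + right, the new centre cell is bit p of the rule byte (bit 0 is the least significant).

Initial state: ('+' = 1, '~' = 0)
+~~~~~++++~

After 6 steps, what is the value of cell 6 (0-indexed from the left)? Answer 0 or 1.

0) +~~~~~++++~
1) ++~~~+~++++
2) +++~+++~+++
3) ++++~+++~++
4) +++++~+++~+
5) ++++++~+++~
6) ~++++++~+++

1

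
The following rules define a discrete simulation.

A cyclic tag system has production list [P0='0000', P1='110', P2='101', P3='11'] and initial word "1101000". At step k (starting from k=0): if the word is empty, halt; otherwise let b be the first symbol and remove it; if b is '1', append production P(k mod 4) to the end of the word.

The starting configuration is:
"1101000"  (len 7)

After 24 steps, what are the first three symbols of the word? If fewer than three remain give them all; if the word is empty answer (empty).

111

[0] "1101000"  (len 7)
[1] "1010000000"  (len 10)
[2] "010000000110"  (len 12)
[3] "10000000110"  (len 11)
[4] "000000011011"  (len 12)
[5] "00000011011"  (len 11)
[6] "0000011011"  (len 10)
[7] "000011011"  (len 9)
[8] "00011011"  (len 8)
[9] "0011011"  (len 7)
[10] "011011"  (len 6)
[11] "11011"  (len 5)
[12] "101111"  (len 6)
[13] "011110000"  (len 9)
[14] "11110000"  (len 8)
[15] "1110000101"  (len 10)
[16] "11000010111"  (len 11)
[17] "10000101110000"  (len 14)
[18] "0000101110000110"  (len 16)
[19] "000101110000110"  (len 15)
[20] "00101110000110"  (len 14)
[21] "0101110000110"  (len 13)
[22] "101110000110"  (len 12)
[23] "01110000110101"  (len 14)
[24] "1110000110101"  (len 13)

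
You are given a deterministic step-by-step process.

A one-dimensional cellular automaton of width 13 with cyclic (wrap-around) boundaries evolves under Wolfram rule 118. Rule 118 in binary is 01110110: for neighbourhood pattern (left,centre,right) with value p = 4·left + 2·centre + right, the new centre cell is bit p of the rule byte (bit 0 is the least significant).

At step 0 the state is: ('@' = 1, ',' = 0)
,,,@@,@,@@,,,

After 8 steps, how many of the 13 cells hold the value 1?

7

gen 0: ,,,@@,@,@@,,,
gen 1: ,,@,@@@@,@@,,
gen 2: ,@@@,,,@@,@@,
gen 3: @,,@@,@,@@,@@
gen 4: @@@,@@@@,@@,,
gen 5: ,,@@,,,@@,@@@
gen 6: @@,@@,@,@@,,@
gen 7: ,@@,@@@@,@@@,
gen 8: @,@@,,,@@,,@@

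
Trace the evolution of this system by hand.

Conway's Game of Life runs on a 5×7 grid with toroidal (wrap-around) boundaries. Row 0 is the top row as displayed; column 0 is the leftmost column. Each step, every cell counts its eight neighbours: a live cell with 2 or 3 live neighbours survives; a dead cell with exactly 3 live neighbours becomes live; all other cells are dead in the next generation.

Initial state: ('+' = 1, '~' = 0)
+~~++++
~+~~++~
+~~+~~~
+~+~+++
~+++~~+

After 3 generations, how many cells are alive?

t=0: +~~++++
~+~~++~
+~~+~~~
+~+~+++
~+++~~+
t=1: ~~~~~~~
~++~~~~
+~++~~~
~~~~++~
~~~~~~~
t=2: ~~~~~~~
~+++~~~
~~+++~~
~~~++~~
~~~~~~~
t=3: ~~+~~~~
~+~~+~~
~+~~~~~
~~+~+~~
~~~~~~~

6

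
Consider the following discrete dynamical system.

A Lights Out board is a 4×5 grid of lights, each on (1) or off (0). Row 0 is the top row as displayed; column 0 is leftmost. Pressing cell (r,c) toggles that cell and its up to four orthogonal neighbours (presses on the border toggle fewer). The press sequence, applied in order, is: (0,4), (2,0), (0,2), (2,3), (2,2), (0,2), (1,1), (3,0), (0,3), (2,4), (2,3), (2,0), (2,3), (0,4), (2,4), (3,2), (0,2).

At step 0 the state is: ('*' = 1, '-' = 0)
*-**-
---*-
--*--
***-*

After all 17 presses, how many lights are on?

step 0: *-**-
---*-
--*--
***-*
step 1: *-*-*
---**
--*--
***-*
step 2: *-*-*
*--**
***--
-**-*
step 3: **-**
*-***
***--
-**-*
step 4: **-**
*-*-*
**-**
-****
step 5: **-**
*---*
*-*-*
-*-**
step 6: *-*-*
*-*-*
*-*-*
-*-**
step 7: ***-*
-*--*
***-*
-*-**
step 8: ***-*
-*--*
-**-*
*--**
step 9: **-*-
-*-**
-**-*
*--**
step 10: **-*-
-*-*-
-***-
*--*-
step 11: **-*-
-*---
-*--*
*----
step 12: **-*-
**---
*---*
-----
step 13: **-*-
**-*-
*-**-
---*-
step 14: **--*
**-**
*-**-
---*-
step 15: **--*
**-*-
*-*-*
---**
step 16: **--*
**-*-
*---*
-**-*
step 17: *-***
****-
*---*
-**-*

13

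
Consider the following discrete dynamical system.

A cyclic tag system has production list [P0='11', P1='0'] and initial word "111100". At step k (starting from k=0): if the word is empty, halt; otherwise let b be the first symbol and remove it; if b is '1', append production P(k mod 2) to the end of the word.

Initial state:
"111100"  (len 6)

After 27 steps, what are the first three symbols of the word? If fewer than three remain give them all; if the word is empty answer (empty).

t=0: "111100"  (len 6)
t=1: "1110011"  (len 7)
t=2: "1100110"  (len 7)
t=3: "10011011"  (len 8)
t=4: "00110110"  (len 8)
t=5: "0110110"  (len 7)
t=6: "110110"  (len 6)
t=7: "1011011"  (len 7)
t=8: "0110110"  (len 7)
t=9: "110110"  (len 6)
t=10: "101100"  (len 6)
t=11: "0110011"  (len 7)
t=12: "110011"  (len 6)
t=13: "1001111"  (len 7)
t=14: "0011110"  (len 7)
t=15: "011110"  (len 6)
t=16: "11110"  (len 5)
t=17: "111011"  (len 6)
t=18: "110110"  (len 6)
t=19: "1011011"  (len 7)
t=20: "0110110"  (len 7)
t=21: "110110"  (len 6)
t=22: "101100"  (len 6)
t=23: "0110011"  (len 7)
t=24: "110011"  (len 6)
t=25: "1001111"  (len 7)
t=26: "0011110"  (len 7)
t=27: "011110"  (len 6)

011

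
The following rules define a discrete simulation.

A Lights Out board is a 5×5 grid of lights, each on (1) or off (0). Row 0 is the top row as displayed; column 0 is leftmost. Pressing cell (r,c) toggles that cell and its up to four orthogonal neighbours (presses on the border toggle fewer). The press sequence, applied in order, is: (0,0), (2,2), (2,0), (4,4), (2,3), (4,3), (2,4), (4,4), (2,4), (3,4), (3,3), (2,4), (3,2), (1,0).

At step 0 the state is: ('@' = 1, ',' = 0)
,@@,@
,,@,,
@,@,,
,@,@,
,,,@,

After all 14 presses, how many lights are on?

12

k=0  ,@@,@
,,@,,
@,@,,
,@,@,
,,,@,
k=1  @,@,@
@,@,,
@,@,,
,@,@,
,,,@,
k=2  @,@,@
@,,,,
@@,@,
,@@@,
,,,@,
k=3  @,@,@
,,,,,
,,,@,
@@@@,
,,,@,
k=4  @,@,@
,,,,,
,,,@,
@@@@@
,,,,@
k=5  @,@,@
,,,@,
,,@,@
@@@,@
,,,,@
k=6  @,@,@
,,,@,
,,@,@
@@@@@
,,@@,
k=7  @,@,@
,,,@@
,,@@,
@@@@,
,,@@,
k=8  @,@,@
,,,@@
,,@@,
@@@@@
,,@,@
k=9  @,@,@
,,,@,
,,@,@
@@@@,
,,@,@
k=10  @,@,@
,,,@,
,,@,,
@@@,@
,,@,,
k=11  @,@,@
,,,@,
,,@@,
@@,@,
,,@@,
k=12  @,@,@
,,,@@
,,@,@
@@,@@
,,@@,
k=13  @,@,@
,,,@@
,,,,@
@,@,@
,,,@,
k=14  ,,@,@
@@,@@
@,,,@
@,@,@
,,,@,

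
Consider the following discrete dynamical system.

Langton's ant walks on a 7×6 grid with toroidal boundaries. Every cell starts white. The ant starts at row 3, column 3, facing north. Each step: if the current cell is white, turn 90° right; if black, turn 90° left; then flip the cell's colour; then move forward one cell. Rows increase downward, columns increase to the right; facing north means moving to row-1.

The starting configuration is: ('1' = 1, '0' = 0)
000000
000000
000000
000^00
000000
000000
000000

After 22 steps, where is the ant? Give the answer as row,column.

4,0

step 0: 000000
000000
000000
000^00
000000
000000
000000
step 1: 000000
000000
000000
0001>0
000000
000000
000000
step 2: 000000
000000
000000
000110
0000v0
000000
000000
step 3: 000000
000000
000000
000110
000<10
000000
000000
step 4: 000000
000000
000000
000^10
000110
000000
000000
step 5: 000000
000000
000000
00<010
000110
000000
000000
step 6: 000000
000000
00^000
001010
000110
000000
000000
step 7: 000000
000000
001>00
001010
000110
000000
000000
step 8: 000000
000000
001100
001v10
000110
000000
000000
step 9: 000000
000000
001100
00<110
000110
000000
000000
step 10: 000000
000000
001100
000110
00v110
000000
000000
step 11: 000000
000000
001100
000110
0<1110
000000
000000
step 12: 000000
000000
001100
0^0110
011110
000000
000000
step 13: 000000
000000
001100
01>110
011110
000000
000000
step 14: 000000
000000
001100
011110
01v110
000000
000000
step 15: 000000
000000
001100
011110
010>10
000000
000000
step 16: 000000
000000
001100
011^10
010010
000000
000000
step 17: 000000
000000
001100
01<010
010010
000000
000000
step 18: 000000
000000
001100
010010
01v010
000000
000000
step 19: 000000
000000
001100
010010
0<1010
000000
000000
step 20: 000000
000000
001100
010010
001010
0v0000
000000
step 21: 000000
000000
001100
010010
001010
<10000
000000
step 22: 000000
000000
001100
010010
^01010
110000
000000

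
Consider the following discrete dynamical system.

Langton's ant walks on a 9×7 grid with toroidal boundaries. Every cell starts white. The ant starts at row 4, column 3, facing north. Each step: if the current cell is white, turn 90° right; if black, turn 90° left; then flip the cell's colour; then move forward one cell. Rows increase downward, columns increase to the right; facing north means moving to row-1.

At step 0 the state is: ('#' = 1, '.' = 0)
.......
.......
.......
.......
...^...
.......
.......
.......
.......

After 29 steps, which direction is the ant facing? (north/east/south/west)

t=0: .......
.......
.......
.......
...^...
.......
.......
.......
.......
t=1: .......
.......
.......
.......
...#>..
.......
.......
.......
.......
t=2: .......
.......
.......
.......
...##..
....v..
.......
.......
.......
t=3: .......
.......
.......
.......
...##..
...<#..
.......
.......
.......
t=4: .......
.......
.......
.......
...^#..
...##..
.......
.......
.......
t=5: .......
.......
.......
.......
..<.#..
...##..
.......
.......
.......
t=6: .......
.......
.......
..^....
..#.#..
...##..
.......
.......
.......
t=7: .......
.......
.......
..#>...
..#.#..
...##..
.......
.......
.......
t=8: .......
.......
.......
..##...
..#v#..
...##..
.......
.......
.......
t=9: .......
.......
.......
..##...
..<##..
...##..
.......
.......
.......
t=10: .......
.......
.......
..##...
...##..
..v##..
.......
.......
.......
t=11: .......
.......
.......
..##...
...##..
.<###..
.......
.......
.......
t=12: .......
.......
.......
..##...
.^.##..
.####..
.......
.......
.......
t=13: .......
.......
.......
..##...
.#>##..
.####..
.......
.......
.......
t=14: .......
.......
.......
..##...
.####..
.#v##..
.......
.......
.......
t=15: .......
.......
.......
..##...
.####..
.#.>#..
.......
.......
.......
t=16: .......
.......
.......
..##...
.##^#..
.#..#..
.......
.......
.......
t=17: .......
.......
.......
..##...
.#<.#..
.#..#..
.......
.......
.......
t=18: .......
.......
.......
..##...
.#..#..
.#v.#..
.......
.......
.......
t=19: .......
.......
.......
..##...
.#..#..
.<#.#..
.......
.......
.......
t=20: .......
.......
.......
..##...
.#..#..
..#.#..
.v.....
.......
.......
t=21: .......
.......
.......
..##...
.#..#..
..#.#..
<#.....
.......
.......
t=22: .......
.......
.......
..##...
.#..#..
^.#.#..
##.....
.......
.......
t=23: .......
.......
.......
..##...
.#..#..
#>#.#..
##.....
.......
.......
t=24: .......
.......
.......
..##...
.#..#..
###.#..
#v.....
.......
.......
t=25: .......
.......
.......
..##...
.#..#..
###.#..
#.>....
.......
.......
t=26: .......
.......
.......
..##...
.#..#..
###.#..
#.#....
..v....
.......
t=27: .......
.......
.......
..##...
.#..#..
###.#..
#.#....
.<#....
.......
t=28: .......
.......
.......
..##...
.#..#..
###.#..
#^#....
.##....
.......
t=29: .......
.......
.......
..##...
.#..#..
###.#..
##>....
.##....
.......

east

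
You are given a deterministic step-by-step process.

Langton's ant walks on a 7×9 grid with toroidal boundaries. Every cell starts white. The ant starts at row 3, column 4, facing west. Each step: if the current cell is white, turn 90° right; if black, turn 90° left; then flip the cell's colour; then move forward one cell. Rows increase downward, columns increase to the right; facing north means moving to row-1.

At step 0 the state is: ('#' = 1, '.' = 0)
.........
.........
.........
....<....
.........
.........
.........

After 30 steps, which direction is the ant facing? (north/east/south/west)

0) .........
.........
.........
....<....
.........
.........
.........
1) .........
.........
....^....
....#....
.........
.........
.........
2) .........
.........
....#>...
....#....
.........
.........
.........
3) .........
.........
....##...
....#v...
.........
.........
.........
4) .........
.........
....##...
....<#...
.........
.........
.........
5) .........
.........
....##...
.....#...
....v....
.........
.........
6) .........
.........
....##...
.....#...
...<#....
.........
.........
7) .........
.........
....##...
...^.#...
...##....
.........
.........
8) .........
.........
....##...
...#>#...
...##....
.........
.........
9) .........
.........
....##...
...###...
...#v....
.........
.........
10) .........
.........
....##...
...###...
...#.>...
.........
.........
11) .........
.........
....##...
...###...
...#.#...
.....v...
.........
12) .........
.........
....##...
...###...
...#.#...
....<#...
.........
13) .........
.........
....##...
...###...
...#^#...
....##...
.........
14) .........
.........
....##...
...###...
...##>...
....##...
.........
15) .........
.........
....##...
...##^...
...##....
....##...
.........
16) .........
.........
....##...
...#<....
...##....
....##...
.........
17) .........
.........
....##...
...#.....
...#v....
....##...
.........
18) .........
.........
....##...
...#.....
...#.>...
....##...
.........
19) .........
.........
....##...
...#.....
...#.#...
....#v...
.........
20) .........
.........
....##...
...#.....
...#.#...
....#.>..
.........
21) .........
.........
....##...
...#.....
...#.#...
....#.#..
......v..
22) .........
.........
....##...
...#.....
...#.#...
....#.#..
.....<#..
23) .........
.........
....##...
...#.....
...#.#...
....#^#..
.....##..
24) .........
.........
....##...
...#.....
...#.#...
....##>..
.....##..
25) .........
.........
....##...
...#.....
...#.#^..
....##...
.....##..
26) .........
.........
....##...
...#.....
...#.##>.
....##...
.....##..
27) .........
.........
....##...
...#.....
...#.###.
....##.v.
.....##..
28) .........
.........
....##...
...#.....
...#.###.
....##<#.
.....##..
29) .........
.........
....##...
...#.....
...#.#^#.
....####.
.....##..
30) .........
.........
....##...
...#.....
...#.<.#.
....####.
.....##..

west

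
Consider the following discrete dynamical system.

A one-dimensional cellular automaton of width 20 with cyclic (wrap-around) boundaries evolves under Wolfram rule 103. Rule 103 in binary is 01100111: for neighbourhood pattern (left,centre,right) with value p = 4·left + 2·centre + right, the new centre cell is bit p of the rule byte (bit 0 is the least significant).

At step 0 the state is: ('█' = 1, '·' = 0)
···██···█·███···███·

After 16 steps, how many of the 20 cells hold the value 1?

t=0: ···██···█·███···███·
t=1: ███·█·████··█·██··█·
t=2: ··████···█·███·█·███
t=3: ·█···█·████··████··█
t=4: ██·████···█·█···█·██
t=5: ·██···█·█████·████··
t=6: █·█·████····██···█·█
t=7: ████···█·███·█·████·
t=8: ···█·████··████···██
t=9: ·████···█·█···█·██·█
t=10: █···█·█████·████·███
t=11: █·████····██···██···
t=12: ██···█·███·█·██·█·██
t=13: ·█·████··████·████··
t=14: ███···█·█···██···█·█
t=15: ··█·█████·██·█·████·
t=16: ████····██·████···█·

11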